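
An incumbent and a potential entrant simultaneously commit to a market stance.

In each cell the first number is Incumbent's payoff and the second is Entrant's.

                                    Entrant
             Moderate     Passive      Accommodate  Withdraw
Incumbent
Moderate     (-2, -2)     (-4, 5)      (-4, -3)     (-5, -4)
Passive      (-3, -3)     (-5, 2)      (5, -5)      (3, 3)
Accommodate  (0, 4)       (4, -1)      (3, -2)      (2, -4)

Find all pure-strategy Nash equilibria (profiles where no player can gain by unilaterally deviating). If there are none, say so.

(Passive, Withdraw), (Accommodate, Moderate)

(Moderate, Moderate): Incumbent can switch to Accommodate (-2 → 0). Not NE.
(Moderate, Passive): Incumbent can switch to Accommodate (-4 → 4). Not NE.
(Moderate, Accommodate): Incumbent can switch to Passive (-4 → 5). Not NE.
(Moderate, Withdraw): Incumbent can switch to Passive (-5 → 3). Not NE.
(Passive, Moderate): Incumbent can switch to Moderate (-3 → -2). Not NE.
(Passive, Passive): Incumbent can switch to Moderate (-5 → -4). Not NE.
(Passive, Withdraw): Incumbent gets 3, best alternative 2; Entrant gets 3, best alternative 2. No profitable deviation — NE.
(Accommodate, Moderate): Incumbent gets 0, best alternative -2; Entrant gets 4, best alternative -1. No profitable deviation — NE.
(The remaining 4 profiles each have a profitable deviation by the same check.)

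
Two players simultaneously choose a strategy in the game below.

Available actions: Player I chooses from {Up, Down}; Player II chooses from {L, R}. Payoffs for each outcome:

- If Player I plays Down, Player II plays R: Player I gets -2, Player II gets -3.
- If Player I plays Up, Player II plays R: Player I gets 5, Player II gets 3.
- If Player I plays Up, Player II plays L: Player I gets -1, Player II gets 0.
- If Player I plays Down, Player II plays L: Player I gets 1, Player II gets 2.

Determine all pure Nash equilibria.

(Up, R), (Down, L)

Check each profile: it is a Nash equilibrium iff no player can strictly gain by switching unilaterally.
(Up, L): Player I can switch to Down (-1 → 1). Not NE.
(Up, R): Player I gets 5, best alternative -2; Player II gets 3, best alternative 0. No profitable deviation — NE.
(Down, L): Player I gets 1, best alternative -1; Player II gets 2, best alternative -3. No profitable deviation — NE.
(Down, R): Player I can switch to Up (-2 → 5). Not NE.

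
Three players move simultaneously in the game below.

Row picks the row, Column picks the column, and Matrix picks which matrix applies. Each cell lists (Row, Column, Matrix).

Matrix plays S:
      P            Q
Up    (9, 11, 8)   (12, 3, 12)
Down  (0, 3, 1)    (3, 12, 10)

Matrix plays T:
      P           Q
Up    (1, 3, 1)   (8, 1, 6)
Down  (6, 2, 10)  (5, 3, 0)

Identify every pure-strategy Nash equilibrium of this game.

Pure NE: (Up, P, S)

(Up, P, S): Row gets 9, best alternative 0; Column gets 11, best alternative 3; Matrix gets 8, best alternative 1. No profitable deviation — NE.
(Up, P, T): Row can switch to Down (1 → 6). Not NE.
(Up, Q, S): Column can switch to P (3 → 11). Not NE.
(Up, Q, T): Column can switch to P (1 → 3). Not NE.
(Down, P, S): Row can switch to Up (0 → 9). Not NE.
(Down, P, T): Column can switch to Q (2 → 3). Not NE.
(Down, Q, S): Row can switch to Up (3 → 12). Not NE.
(Down, Q, T): Row can switch to Up (5 → 8). Not NE.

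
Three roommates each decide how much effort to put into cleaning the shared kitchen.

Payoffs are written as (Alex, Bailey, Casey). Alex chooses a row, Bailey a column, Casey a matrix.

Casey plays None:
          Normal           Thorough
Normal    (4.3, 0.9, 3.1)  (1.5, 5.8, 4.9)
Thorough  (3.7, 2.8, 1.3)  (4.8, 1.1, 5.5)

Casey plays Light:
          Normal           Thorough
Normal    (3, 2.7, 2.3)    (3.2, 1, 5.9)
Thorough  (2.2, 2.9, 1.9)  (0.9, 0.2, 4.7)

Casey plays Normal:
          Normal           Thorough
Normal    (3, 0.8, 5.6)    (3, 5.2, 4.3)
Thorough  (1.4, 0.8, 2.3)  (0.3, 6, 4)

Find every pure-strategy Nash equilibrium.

Alex against (Normal, None): payoffs 4.3, 3.7 → best response Normal.
Alex against (Normal, Light): payoffs 3, 2.2 → best response Normal.
Alex against (Normal, Normal): payoffs 3, 1.4 → best response Normal.
Alex against (Thorough, None): payoffs 1.5, 4.8 → best response Thorough.
Alex against (Thorough, Light): payoffs 3.2, 0.9 → best response Normal.
Alex against (Thorough, Normal): payoffs 3, 0.3 → best response Normal.
Bailey against (Normal, None): payoffs 0.9, 5.8 → best response Thorough.
Bailey against (Normal, Light): payoffs 2.7, 1 → best response Normal.
Bailey against (Normal, Normal): payoffs 0.8, 5.2 → best response Thorough.
Bailey against (Thorough, None): payoffs 2.8, 1.1 → best response Normal.
Bailey against (Thorough, Light): payoffs 2.9, 0.2 → best response Normal.
Bailey against (Thorough, Normal): payoffs 0.8, 6 → best response Thorough.
Casey against (Normal, Normal): payoffs 3.1, 2.3, 5.6 → best response Normal.
Casey against (Normal, Thorough): payoffs 4.9, 5.9, 4.3 → best response Light.
Casey against (Thorough, Normal): payoffs 1.3, 1.9, 2.3 → best response Normal.
Casey against (Thorough, Thorough): payoffs 5.5, 4.7, 4 → best response None.
No profile is a mutual best response for all players.

This game has no pure Nash equilibrium.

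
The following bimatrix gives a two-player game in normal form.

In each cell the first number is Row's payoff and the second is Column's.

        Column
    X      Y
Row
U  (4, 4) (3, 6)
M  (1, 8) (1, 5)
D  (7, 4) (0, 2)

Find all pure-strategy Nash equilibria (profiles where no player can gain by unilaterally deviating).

(U, X): Row can switch to D (4 → 7). Not NE.
(U, Y): Row gets 3, best alternative 1; Column gets 6, best alternative 4. No profitable deviation — NE.
(M, X): Row can switch to U (1 → 4). Not NE.
(M, Y): Row can switch to U (1 → 3). Not NE.
(D, X): Row gets 7, best alternative 4; Column gets 4, best alternative 2. No profitable deviation — NE.
(D, Y): Row can switch to U (0 → 3). Not NE.

(U, Y) and (D, X)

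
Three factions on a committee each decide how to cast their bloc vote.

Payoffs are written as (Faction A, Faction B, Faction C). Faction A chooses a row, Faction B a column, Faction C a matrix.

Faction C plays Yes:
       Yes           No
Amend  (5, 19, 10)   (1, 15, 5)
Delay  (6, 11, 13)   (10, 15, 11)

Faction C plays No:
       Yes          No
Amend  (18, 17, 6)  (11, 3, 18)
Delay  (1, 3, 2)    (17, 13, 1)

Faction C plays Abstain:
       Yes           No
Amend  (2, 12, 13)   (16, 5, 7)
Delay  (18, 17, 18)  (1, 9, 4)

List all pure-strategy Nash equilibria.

The pure Nash equilibria are (Delay, Yes, Abstain); (Delay, No, Yes).

For each strategy profile, look for a profitable unilateral deviation.
(Amend, Yes, Yes): Faction A can switch to Delay (5 → 6). Not NE.
(Amend, Yes, No): Faction C can switch to Yes (6 → 10). Not NE.
(Amend, Yes, Abstain): Faction A can switch to Delay (2 → 18). Not NE.
(Amend, No, Yes): Faction A can switch to Delay (1 → 10). Not NE.
(Amend, No, No): Faction A can switch to Delay (11 → 17). Not NE.
(Amend, No, Abstain): Faction B can switch to Yes (5 → 12). Not NE.
(Delay, Yes, Yes): Faction B can switch to No (11 → 15). Not NE.
(Delay, Yes, No): Faction A can switch to Amend (1 → 18). Not NE.
(Delay, Yes, Abstain): Faction A gets 18, best alternative 2; Faction B gets 17, best alternative 9; Faction C gets 18, best alternative 13. No profitable deviation — NE.
(Delay, No, Yes): Faction A gets 10, best alternative 1; Faction B gets 15, best alternative 11; Faction C gets 11, best alternative 4. No profitable deviation — NE.
(Delay, No, No): Faction C can switch to Yes (1 → 11). Not NE.
(Delay, No, Abstain): Faction A can switch to Amend (1 → 16). Not NE.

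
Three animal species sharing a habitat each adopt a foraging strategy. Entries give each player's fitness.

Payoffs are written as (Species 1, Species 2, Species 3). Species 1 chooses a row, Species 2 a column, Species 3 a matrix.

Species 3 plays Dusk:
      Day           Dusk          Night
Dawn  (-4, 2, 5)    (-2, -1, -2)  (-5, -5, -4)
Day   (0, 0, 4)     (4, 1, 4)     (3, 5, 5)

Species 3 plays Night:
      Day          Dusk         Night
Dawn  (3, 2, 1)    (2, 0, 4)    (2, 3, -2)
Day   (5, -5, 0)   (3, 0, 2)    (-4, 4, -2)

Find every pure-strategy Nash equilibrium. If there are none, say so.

Mark each player's best response to every combination of opponents' strategies; a profile where every player is best-responding is a pure Nash equilibrium.
Species 1 against (Day, Dusk): payoffs -4, 0 → best response Day.
Species 1 against (Day, Night): payoffs 3, 5 → best response Day.
Species 1 against (Dusk, Dusk): payoffs -2, 4 → best response Day.
Species 1 against (Dusk, Night): payoffs 2, 3 → best response Day.
Species 1 against (Night, Dusk): payoffs -5, 3 → best response Day.
Species 1 against (Night, Night): payoffs 2, -4 → best response Dawn.
Species 2 against (Dawn, Dusk): payoffs 2, -1, -5 → best response Day.
Species 2 against (Dawn, Night): payoffs 2, 0, 3 → best response Night.
Species 2 against (Day, Dusk): payoffs 0, 1, 5 → best response Night.
Species 2 against (Day, Night): payoffs -5, 0, 4 → best response Night.
Species 3 against (Dawn, Day): payoffs 5, 1 → best response Dusk.
Species 3 against (Dawn, Dusk): payoffs -2, 4 → best response Night.
Species 3 against (Dawn, Night): payoffs -4, -2 → best response Night.
Species 3 against (Day, Day): payoffs 4, 0 → best response Dusk.
Species 3 against (Day, Dusk): payoffs 4, 2 → best response Dusk.
Species 3 against (Day, Night): payoffs 5, -2 → best response Dusk.
Mutual best responses: (Dawn, Night, Night); (Day, Night, Dusk).

Pure-strategy Nash equilibria: (Dawn, Night, Night); (Day, Night, Dusk)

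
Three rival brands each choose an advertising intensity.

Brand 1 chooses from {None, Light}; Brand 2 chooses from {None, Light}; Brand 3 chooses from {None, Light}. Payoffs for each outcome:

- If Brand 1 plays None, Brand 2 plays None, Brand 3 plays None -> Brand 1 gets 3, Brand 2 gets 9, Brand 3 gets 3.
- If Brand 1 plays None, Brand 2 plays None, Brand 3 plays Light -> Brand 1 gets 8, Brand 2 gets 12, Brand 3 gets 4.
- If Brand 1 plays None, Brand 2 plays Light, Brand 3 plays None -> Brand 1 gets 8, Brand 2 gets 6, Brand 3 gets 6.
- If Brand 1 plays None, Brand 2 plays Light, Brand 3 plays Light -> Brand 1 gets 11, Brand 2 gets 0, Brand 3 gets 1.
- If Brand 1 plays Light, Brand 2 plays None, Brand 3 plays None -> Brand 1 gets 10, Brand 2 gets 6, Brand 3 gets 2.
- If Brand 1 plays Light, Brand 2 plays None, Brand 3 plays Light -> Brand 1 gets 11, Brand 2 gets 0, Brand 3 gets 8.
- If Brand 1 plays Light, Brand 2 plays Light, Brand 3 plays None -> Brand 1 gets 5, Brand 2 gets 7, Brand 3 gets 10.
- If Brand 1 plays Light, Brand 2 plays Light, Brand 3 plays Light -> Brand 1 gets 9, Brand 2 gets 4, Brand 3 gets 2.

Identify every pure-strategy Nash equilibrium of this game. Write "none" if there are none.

No pure-strategy Nash equilibrium.

For each strategy profile, look for a profitable unilateral deviation.
(None, None, None): Brand 1 can switch to Light (3 → 10). Not NE.
(None, None, Light): Brand 1 can switch to Light (8 → 11). Not NE.
(None, Light, None): Brand 2 can switch to None (6 → 9). Not NE.
(None, Light, Light): Brand 2 can switch to None (0 → 12). Not NE.
(Light, None, None): Brand 2 can switch to Light (6 → 7). Not NE.
(Light, None, Light): Brand 2 can switch to Light (0 → 4). Not NE.
(Light, Light, None): Brand 1 can switch to None (5 → 8). Not NE.
(Light, Light, Light): Brand 1 can switch to None (9 → 11). Not NE.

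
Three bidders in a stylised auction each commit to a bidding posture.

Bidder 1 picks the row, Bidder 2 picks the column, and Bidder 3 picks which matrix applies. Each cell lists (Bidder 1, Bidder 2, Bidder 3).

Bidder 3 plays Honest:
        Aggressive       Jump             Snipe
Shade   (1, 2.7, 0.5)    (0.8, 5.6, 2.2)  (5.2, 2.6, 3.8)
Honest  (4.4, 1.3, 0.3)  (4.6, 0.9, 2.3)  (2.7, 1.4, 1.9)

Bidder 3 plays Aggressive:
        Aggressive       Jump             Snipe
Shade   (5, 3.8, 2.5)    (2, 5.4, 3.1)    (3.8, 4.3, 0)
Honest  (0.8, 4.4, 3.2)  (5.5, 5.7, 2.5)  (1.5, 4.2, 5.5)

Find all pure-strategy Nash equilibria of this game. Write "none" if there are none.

(Shade, Aggressive, Honest): Bidder 1 can switch to Honest (1 → 4.4). Not NE.
(Shade, Aggressive, Aggressive): Bidder 2 can switch to Jump (3.8 → 5.4). Not NE.
(Shade, Jump, Honest): Bidder 1 can switch to Honest (0.8 → 4.6). Not NE.
(Shade, Jump, Aggressive): Bidder 1 can switch to Honest (2 → 5.5). Not NE.
(Shade, Snipe, Honest): Bidder 2 can switch to Aggressive (2.6 → 2.7). Not NE.
(Shade, Snipe, Aggressive): Bidder 2 can switch to Jump (4.3 → 5.4). Not NE.
(Honest, Aggressive, Honest): Bidder 2 can switch to Snipe (1.3 → 1.4). Not NE.
(Honest, Aggressive, Aggressive): Bidder 1 can switch to Shade (0.8 → 5). Not NE.
(Honest, Jump, Honest): Bidder 2 can switch to Aggressive (0.9 → 1.3). Not NE.
(Honest, Jump, Aggressive): Bidder 1 gets 5.5, best alternative 2; Bidder 2 gets 5.7, best alternative 4.4; Bidder 3 gets 2.5, best alternative 2.3. No profitable deviation — NE.
(Honest, Snipe, Honest): Bidder 1 can switch to Shade (2.7 → 5.2). Not NE.
(The remaining 1 profile has a profitable deviation by the same check.)

Pure NE: (Honest, Jump, Aggressive)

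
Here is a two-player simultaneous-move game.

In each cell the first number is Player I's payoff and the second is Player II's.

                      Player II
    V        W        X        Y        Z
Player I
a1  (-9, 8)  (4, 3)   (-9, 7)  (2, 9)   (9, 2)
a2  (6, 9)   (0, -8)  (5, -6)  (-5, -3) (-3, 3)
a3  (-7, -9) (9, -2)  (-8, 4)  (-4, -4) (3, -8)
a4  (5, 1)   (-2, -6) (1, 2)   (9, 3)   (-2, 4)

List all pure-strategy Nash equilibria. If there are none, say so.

For each player, find the best response to each opponent profile; mutual best responses are the pure NE.
Player I against V: payoffs -9, 6, -7, 5 → best response a2.
Player I against W: payoffs 4, 0, 9, -2 → best response a3.
Player I against X: payoffs -9, 5, -8, 1 → best response a2.
Player I against Y: payoffs 2, -5, -4, 9 → best response a4.
Player I against Z: payoffs 9, -3, 3, -2 → best response a1.
Player II against a1: payoffs 8, 3, 7, 9, 2 → best response Y.
Player II against a2: payoffs 9, -8, -6, -3, 3 → best response V.
Player II against a3: payoffs -9, -2, 4, -4, -8 → best response X.
Player II against a4: payoffs 1, -6, 2, 3, 4 → best response Z.
Mutual best responses: (a2, V).

(a2, V)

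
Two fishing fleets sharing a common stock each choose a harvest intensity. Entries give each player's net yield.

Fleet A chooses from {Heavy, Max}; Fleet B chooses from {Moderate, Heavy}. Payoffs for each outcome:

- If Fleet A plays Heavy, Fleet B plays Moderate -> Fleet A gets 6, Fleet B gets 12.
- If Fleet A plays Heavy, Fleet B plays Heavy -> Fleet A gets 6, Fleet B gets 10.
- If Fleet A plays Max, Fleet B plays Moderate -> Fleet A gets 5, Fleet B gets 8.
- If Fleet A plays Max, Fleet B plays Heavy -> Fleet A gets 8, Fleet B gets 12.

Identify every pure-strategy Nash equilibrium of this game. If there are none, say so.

Fleet A against Moderate: payoffs 6, 5 → best response Heavy.
Fleet A against Heavy: payoffs 6, 8 → best response Max.
Fleet B against Heavy: payoffs 12, 10 → best response Moderate.
Fleet B against Max: payoffs 8, 12 → best response Heavy.
Mutual best responses: (Heavy, Moderate); (Max, Heavy).

The pure Nash equilibria are (Heavy, Moderate) and (Max, Heavy).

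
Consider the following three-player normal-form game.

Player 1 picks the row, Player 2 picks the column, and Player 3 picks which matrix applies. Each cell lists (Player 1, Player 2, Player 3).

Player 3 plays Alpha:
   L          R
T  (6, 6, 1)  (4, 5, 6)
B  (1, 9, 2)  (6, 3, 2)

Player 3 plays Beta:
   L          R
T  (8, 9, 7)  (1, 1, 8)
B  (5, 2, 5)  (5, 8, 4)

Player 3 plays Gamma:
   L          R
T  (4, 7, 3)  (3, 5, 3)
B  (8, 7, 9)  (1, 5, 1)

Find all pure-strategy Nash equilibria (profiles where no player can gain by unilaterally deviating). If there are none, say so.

(T, L, Beta), (B, L, Gamma), (B, R, Beta)

For each player, find the best response to each opponent profile; mutual best responses are the pure NE.
Player 1 against (L, Alpha): payoffs 6, 1 → best response T.
Player 1 against (L, Beta): payoffs 8, 5 → best response T.
Player 1 against (L, Gamma): payoffs 4, 8 → best response B.
Player 1 against (R, Alpha): payoffs 4, 6 → best response B.
Player 1 against (R, Beta): payoffs 1, 5 → best response B.
Player 1 against (R, Gamma): payoffs 3, 1 → best response T.
Player 2 against (T, Alpha): payoffs 6, 5 → best response L.
Player 2 against (T, Beta): payoffs 9, 1 → best response L.
Player 2 against (T, Gamma): payoffs 7, 5 → best response L.
Player 2 against (B, Alpha): payoffs 9, 3 → best response L.
Player 2 against (B, Beta): payoffs 2, 8 → best response R.
Player 2 against (B, Gamma): payoffs 7, 5 → best response L.
Player 3 against (T, L): payoffs 1, 7, 3 → best response Beta.
Player 3 against (T, R): payoffs 6, 8, 3 → best response Beta.
Player 3 against (B, L): payoffs 2, 5, 9 → best response Gamma.
Player 3 against (B, R): payoffs 2, 4, 1 → best response Beta.
Mutual best responses: (T, L, Beta); (B, L, Gamma); (B, R, Beta).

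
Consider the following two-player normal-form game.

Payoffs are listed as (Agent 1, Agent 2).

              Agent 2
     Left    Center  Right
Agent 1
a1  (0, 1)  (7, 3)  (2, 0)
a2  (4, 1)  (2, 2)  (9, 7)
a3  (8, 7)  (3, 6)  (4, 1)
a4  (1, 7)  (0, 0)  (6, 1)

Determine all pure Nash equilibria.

(a1, Center), (a2, Right), (a3, Left)

Agent 1 against Left: payoffs 0, 4, 8, 1 → best response a3.
Agent 1 against Center: payoffs 7, 2, 3, 0 → best response a1.
Agent 1 against Right: payoffs 2, 9, 4, 6 → best response a2.
Agent 2 against a1: payoffs 1, 3, 0 → best response Center.
Agent 2 against a2: payoffs 1, 2, 7 → best response Right.
Agent 2 against a3: payoffs 7, 6, 1 → best response Left.
Agent 2 against a4: payoffs 7, 0, 1 → best response Left.
Mutual best responses: (a1, Center); (a2, Right); (a3, Left).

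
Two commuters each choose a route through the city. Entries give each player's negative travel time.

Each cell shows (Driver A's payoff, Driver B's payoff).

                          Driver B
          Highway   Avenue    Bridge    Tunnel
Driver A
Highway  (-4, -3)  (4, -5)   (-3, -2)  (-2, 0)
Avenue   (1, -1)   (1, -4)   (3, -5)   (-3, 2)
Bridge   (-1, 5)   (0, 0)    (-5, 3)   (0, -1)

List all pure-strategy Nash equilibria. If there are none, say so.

No pure-strategy Nash equilibrium.

Driver A against Highway: payoffs -4, 1, -1 → best response Avenue.
Driver A against Avenue: payoffs 4, 1, 0 → best response Highway.
Driver A against Bridge: payoffs -3, 3, -5 → best response Avenue.
Driver A against Tunnel: payoffs -2, -3, 0 → best response Bridge.
Driver B against Highway: payoffs -3, -5, -2, 0 → best response Tunnel.
Driver B against Avenue: payoffs -1, -4, -5, 2 → best response Tunnel.
Driver B against Bridge: payoffs 5, 0, 3, -1 → best response Highway.
No profile is a mutual best response for all players.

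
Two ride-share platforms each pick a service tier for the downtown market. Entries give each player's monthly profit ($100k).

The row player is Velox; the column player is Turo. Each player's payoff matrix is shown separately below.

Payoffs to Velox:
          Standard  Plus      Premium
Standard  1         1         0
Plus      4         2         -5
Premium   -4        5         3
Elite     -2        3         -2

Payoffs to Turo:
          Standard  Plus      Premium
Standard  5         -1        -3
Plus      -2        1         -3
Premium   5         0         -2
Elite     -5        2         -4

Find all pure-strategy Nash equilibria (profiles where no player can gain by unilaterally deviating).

(Standard, Standard): Velox can switch to Plus (1 → 4). Not NE.
(Standard, Plus): Velox can switch to Plus (1 → 2). Not NE.
(Standard, Premium): Velox can switch to Premium (0 → 3). Not NE.
(Plus, Standard): Turo can switch to Plus (-2 → 1). Not NE.
(Plus, Plus): Velox can switch to Premium (2 → 5). Not NE.
(Plus, Premium): Velox can switch to Standard (-5 → 0). Not NE.
(The remaining 6 profiles each have a profitable deviation by the same check.)

No pure-strategy Nash equilibrium.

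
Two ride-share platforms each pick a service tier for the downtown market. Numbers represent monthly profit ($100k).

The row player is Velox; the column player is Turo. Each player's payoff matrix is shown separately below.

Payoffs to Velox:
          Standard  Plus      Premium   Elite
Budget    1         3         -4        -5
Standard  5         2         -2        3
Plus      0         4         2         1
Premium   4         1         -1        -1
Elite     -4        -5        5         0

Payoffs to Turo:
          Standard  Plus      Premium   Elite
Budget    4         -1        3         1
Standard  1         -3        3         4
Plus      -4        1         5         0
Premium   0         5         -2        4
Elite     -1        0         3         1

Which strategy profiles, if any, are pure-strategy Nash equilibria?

The pure Nash equilibria are (Standard, Elite); (Elite, Premium).

Check each profile: it is a Nash equilibrium iff no player can strictly gain by switching unilaterally.
(Budget, Standard): Velox can switch to Standard (1 → 5). Not NE.
(Budget, Plus): Velox can switch to Plus (3 → 4). Not NE.
(Budget, Premium): Velox can switch to Standard (-4 → -2). Not NE.
(Budget, Elite): Velox can switch to Standard (-5 → 3). Not NE.
(Standard, Standard): Turo can switch to Premium (1 → 3). Not NE.
(Standard, Plus): Velox can switch to Budget (2 → 3). Not NE.
(Standard, Elite): Velox gets 3, best alternative 1; Turo gets 4, best alternative 3. No profitable deviation — NE.
(Elite, Premium): Velox gets 5, best alternative 2; Turo gets 3, best alternative 1. No profitable deviation — NE.
(The remaining 12 profiles each have a profitable deviation by the same check.)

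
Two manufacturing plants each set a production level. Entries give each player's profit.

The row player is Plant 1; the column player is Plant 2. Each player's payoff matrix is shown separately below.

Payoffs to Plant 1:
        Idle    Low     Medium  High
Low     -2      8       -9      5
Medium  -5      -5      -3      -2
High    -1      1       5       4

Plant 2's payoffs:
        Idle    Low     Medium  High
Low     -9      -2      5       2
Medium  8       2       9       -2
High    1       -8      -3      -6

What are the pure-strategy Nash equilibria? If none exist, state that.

(High, Idle)

Plant 1 against Idle: payoffs -2, -5, -1 → best response High.
Plant 1 against Low: payoffs 8, -5, 1 → best response Low.
Plant 1 against Medium: payoffs -9, -3, 5 → best response High.
Plant 1 against High: payoffs 5, -2, 4 → best response Low.
Plant 2 against Low: payoffs -9, -2, 5, 2 → best response Medium.
Plant 2 against Medium: payoffs 8, 2, 9, -2 → best response Medium.
Plant 2 against High: payoffs 1, -8, -3, -6 → best response Idle.
Mutual best responses: (High, Idle).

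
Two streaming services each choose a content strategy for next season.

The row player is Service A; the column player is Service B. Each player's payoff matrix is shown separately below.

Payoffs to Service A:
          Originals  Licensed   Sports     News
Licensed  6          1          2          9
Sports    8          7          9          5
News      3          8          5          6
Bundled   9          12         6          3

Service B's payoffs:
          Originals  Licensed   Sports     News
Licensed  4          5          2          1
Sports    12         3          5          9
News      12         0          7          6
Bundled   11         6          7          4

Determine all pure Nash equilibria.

The unique pure-strategy Nash equilibrium is (Bundled, Originals).

For each player, find the best response to each opponent profile; mutual best responses are the pure NE.
Service A against Originals: payoffs 6, 8, 3, 9 → best response Bundled.
Service A against Licensed: payoffs 1, 7, 8, 12 → best response Bundled.
Service A against Sports: payoffs 2, 9, 5, 6 → best response Sports.
Service A against News: payoffs 9, 5, 6, 3 → best response Licensed.
Service B against Licensed: payoffs 4, 5, 2, 1 → best response Licensed.
Service B against Sports: payoffs 12, 3, 5, 9 → best response Originals.
Service B against News: payoffs 12, 0, 7, 6 → best response Originals.
Service B against Bundled: payoffs 11, 6, 7, 4 → best response Originals.
Mutual best responses: (Bundled, Originals).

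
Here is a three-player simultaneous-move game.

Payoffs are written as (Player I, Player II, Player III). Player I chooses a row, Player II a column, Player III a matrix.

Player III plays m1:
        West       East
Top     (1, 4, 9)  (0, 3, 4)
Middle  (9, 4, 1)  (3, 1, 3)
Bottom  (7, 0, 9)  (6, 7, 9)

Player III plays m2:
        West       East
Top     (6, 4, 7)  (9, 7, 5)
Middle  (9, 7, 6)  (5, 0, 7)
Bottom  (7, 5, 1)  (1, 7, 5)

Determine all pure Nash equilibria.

Check each profile: it is a Nash equilibrium iff no player can strictly gain by switching unilaterally.
(Top, West, m1): Player I can switch to Middle (1 → 9). Not NE.
(Top, West, m2): Player I can switch to Middle (6 → 9). Not NE.
(Top, East, m1): Player I can switch to Middle (0 → 3). Not NE.
(Top, East, m2): Player I gets 9, best alternative 5; Player II gets 7, best alternative 4; Player III gets 5, best alternative 4. No profitable deviation — NE.
(Middle, West, m1): Player III can switch to m2 (1 → 6). Not NE.
(Middle, West, m2): Player I gets 9, best alternative 7; Player II gets 7, best alternative 0; Player III gets 6, best alternative 1. No profitable deviation — NE.
(Middle, East, m1): Player I can switch to Bottom (3 → 6). Not NE.
(Middle, East, m2): Player I can switch to Top (5 → 9). Not NE.
(Bottom, West, m1): Player I can switch to Middle (7 → 9). Not NE.
(Bottom, West, m2): Player I can switch to Middle (7 → 9). Not NE.
(Bottom, East, m1): Player I gets 6, best alternative 3; Player II gets 7, best alternative 0; Player III gets 9, best alternative 5. No profitable deviation — NE.
(Bottom, East, m2): Player I can switch to Top (1 → 9). Not NE.

Pure-strategy Nash equilibria: (Top, East, m2) and (Middle, West, m2) and (Bottom, East, m1)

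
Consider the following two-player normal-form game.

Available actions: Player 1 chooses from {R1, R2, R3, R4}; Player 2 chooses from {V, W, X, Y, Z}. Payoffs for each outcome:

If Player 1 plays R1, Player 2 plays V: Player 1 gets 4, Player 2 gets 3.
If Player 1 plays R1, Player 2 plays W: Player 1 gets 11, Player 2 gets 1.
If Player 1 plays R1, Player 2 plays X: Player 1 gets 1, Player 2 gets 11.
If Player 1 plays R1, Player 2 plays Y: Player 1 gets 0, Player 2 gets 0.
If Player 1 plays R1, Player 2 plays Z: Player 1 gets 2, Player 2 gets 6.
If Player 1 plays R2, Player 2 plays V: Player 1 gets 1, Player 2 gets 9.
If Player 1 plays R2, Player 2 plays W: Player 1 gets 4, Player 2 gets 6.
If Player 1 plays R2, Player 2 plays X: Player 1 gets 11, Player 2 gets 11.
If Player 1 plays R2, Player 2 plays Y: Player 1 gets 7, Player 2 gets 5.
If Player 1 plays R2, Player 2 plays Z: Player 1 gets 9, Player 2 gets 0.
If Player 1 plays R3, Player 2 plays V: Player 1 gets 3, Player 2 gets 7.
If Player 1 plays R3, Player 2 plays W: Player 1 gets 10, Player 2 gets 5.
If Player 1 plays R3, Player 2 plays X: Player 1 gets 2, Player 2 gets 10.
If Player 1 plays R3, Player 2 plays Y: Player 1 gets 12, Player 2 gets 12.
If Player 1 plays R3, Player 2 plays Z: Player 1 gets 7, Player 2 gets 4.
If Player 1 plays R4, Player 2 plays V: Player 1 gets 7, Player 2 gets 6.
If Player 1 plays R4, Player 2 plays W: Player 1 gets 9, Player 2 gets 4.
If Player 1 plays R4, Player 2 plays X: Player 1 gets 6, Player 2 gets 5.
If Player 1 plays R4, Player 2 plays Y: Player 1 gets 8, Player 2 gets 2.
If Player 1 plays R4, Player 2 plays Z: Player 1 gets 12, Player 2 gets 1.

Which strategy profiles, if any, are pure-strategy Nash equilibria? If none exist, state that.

Player 1 against V: payoffs 4, 1, 3, 7 → best response R4.
Player 1 against W: payoffs 11, 4, 10, 9 → best response R1.
Player 1 against X: payoffs 1, 11, 2, 6 → best response R2.
Player 1 against Y: payoffs 0, 7, 12, 8 → best response R3.
Player 1 against Z: payoffs 2, 9, 7, 12 → best response R4.
Player 2 against R1: payoffs 3, 1, 11, 0, 6 → best response X.
Player 2 against R2: payoffs 9, 6, 11, 5, 0 → best response X.
Player 2 against R3: payoffs 7, 5, 10, 12, 4 → best response Y.
Player 2 against R4: payoffs 6, 4, 5, 2, 1 → best response V.
Mutual best responses: (R2, X); (R3, Y); (R4, V).

Pure-strategy Nash equilibria: (R2, X), (R3, Y), (R4, V)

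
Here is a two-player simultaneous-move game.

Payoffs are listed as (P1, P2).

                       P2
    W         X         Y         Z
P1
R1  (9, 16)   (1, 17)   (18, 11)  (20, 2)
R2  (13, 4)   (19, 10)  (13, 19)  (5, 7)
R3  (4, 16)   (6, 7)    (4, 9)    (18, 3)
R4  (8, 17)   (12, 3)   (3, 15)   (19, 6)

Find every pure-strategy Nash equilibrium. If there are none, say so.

none

P1 against W: payoffs 9, 13, 4, 8 → best response R2.
P1 against X: payoffs 1, 19, 6, 12 → best response R2.
P1 against Y: payoffs 18, 13, 4, 3 → best response R1.
P1 against Z: payoffs 20, 5, 18, 19 → best response R1.
P2 against R1: payoffs 16, 17, 11, 2 → best response X.
P2 against R2: payoffs 4, 10, 19, 7 → best response Y.
P2 against R3: payoffs 16, 7, 9, 3 → best response W.
P2 against R4: payoffs 17, 3, 15, 6 → best response W.
No profile is a mutual best response for all players.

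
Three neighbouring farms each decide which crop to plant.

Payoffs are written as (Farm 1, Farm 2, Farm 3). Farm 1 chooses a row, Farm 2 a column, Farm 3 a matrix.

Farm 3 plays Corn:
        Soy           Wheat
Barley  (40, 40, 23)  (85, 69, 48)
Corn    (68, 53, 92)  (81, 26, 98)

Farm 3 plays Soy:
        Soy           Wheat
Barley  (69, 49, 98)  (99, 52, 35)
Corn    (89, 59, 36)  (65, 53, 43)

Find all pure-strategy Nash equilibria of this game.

(Barley, Wheat, Corn) and (Corn, Soy, Corn)

Check each profile: it is a Nash equilibrium iff no player can strictly gain by switching unilaterally.
(Barley, Soy, Corn): Farm 1 can switch to Corn (40 → 68). Not NE.
(Barley, Soy, Soy): Farm 1 can switch to Corn (69 → 89). Not NE.
(Barley, Wheat, Corn): Farm 1 gets 85, best alternative 81; Farm 2 gets 69, best alternative 40; Farm 3 gets 48, best alternative 35. No profitable deviation — NE.
(Barley, Wheat, Soy): Farm 3 can switch to Corn (35 → 48). Not NE.
(Corn, Soy, Corn): Farm 1 gets 68, best alternative 40; Farm 2 gets 53, best alternative 26; Farm 3 gets 92, best alternative 36. No profitable deviation — NE.
(Corn, Soy, Soy): Farm 3 can switch to Corn (36 → 92). Not NE.
(Corn, Wheat, Corn): Farm 1 can switch to Barley (81 → 85). Not NE.
(Corn, Wheat, Soy): Farm 1 can switch to Barley (65 → 99). Not NE.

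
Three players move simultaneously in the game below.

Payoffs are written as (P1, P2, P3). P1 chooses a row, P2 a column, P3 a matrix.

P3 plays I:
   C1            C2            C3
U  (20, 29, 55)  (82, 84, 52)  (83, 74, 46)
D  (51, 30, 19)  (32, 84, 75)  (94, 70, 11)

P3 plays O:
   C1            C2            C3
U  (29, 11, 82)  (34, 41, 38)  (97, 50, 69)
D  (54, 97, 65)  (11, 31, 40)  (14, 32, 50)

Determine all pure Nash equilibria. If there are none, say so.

Pure-strategy Nash equilibria: (U, C2, I) and (U, C3, O) and (D, C1, O)

P1 against (C1, I): payoffs 20, 51 → best response D.
P1 against (C1, O): payoffs 29, 54 → best response D.
P1 against (C2, I): payoffs 82, 32 → best response U.
P1 against (C2, O): payoffs 34, 11 → best response U.
P1 against (C3, I): payoffs 83, 94 → best response D.
P1 against (C3, O): payoffs 97, 14 → best response U.
P2 against (U, I): payoffs 29, 84, 74 → best response C2.
P2 against (U, O): payoffs 11, 41, 50 → best response C3.
P2 against (D, I): payoffs 30, 84, 70 → best response C2.
P2 against (D, O): payoffs 97, 31, 32 → best response C1.
P3 against (U, C1): payoffs 55, 82 → best response O.
P3 against (U, C2): payoffs 52, 38 → best response I.
P3 against (U, C3): payoffs 46, 69 → best response O.
P3 against (D, C1): payoffs 19, 65 → best response O.
P3 against (D, C2): payoffs 75, 40 → best response I.
P3 against (D, C3): payoffs 11, 50 → best response O.
Mutual best responses: (U, C2, I); (U, C3, O); (D, C1, O).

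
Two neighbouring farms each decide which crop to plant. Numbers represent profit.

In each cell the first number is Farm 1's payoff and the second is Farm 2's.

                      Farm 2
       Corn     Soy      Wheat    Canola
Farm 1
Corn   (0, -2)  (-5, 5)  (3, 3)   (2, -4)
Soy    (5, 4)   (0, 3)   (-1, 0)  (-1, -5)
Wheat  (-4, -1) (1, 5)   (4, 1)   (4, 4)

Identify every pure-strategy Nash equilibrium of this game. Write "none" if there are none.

Check each profile: it is a Nash equilibrium iff no player can strictly gain by switching unilaterally.
(Corn, Corn): Farm 1 can switch to Soy (0 → 5). Not NE.
(Corn, Soy): Farm 1 can switch to Soy (-5 → 0). Not NE.
(Corn, Wheat): Farm 1 can switch to Wheat (3 → 4). Not NE.
(Corn, Canola): Farm 1 can switch to Wheat (2 → 4). Not NE.
(Soy, Corn): Farm 1 gets 5, best alternative 0; Farm 2 gets 4, best alternative 3. No profitable deviation — NE.
(Soy, Soy): Farm 1 can switch to Wheat (0 → 1). Not NE.
(Soy, Wheat): Farm 1 can switch to Corn (-1 → 3). Not NE.
(Soy, Canola): Farm 1 can switch to Corn (-1 → 2). Not NE.
(Wheat, Corn): Farm 1 can switch to Corn (-4 → 0). Not NE.
(Wheat, Soy): Farm 1 gets 1, best alternative 0; Farm 2 gets 5, best alternative 4. No profitable deviation — NE.
(The remaining 2 profiles each have a profitable deviation by the same check.)

Pure-strategy Nash equilibria: (Soy, Corn); (Wheat, Soy)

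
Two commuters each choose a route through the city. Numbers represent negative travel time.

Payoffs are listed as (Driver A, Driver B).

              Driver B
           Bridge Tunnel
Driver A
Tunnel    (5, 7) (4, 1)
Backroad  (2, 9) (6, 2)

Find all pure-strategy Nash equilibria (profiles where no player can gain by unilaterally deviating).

(Tunnel, Bridge)

Driver A against Bridge: payoffs 5, 2 → best response Tunnel.
Driver A against Tunnel: payoffs 4, 6 → best response Backroad.
Driver B against Tunnel: payoffs 7, 1 → best response Bridge.
Driver B against Backroad: payoffs 9, 2 → best response Bridge.
Mutual best responses: (Tunnel, Bridge).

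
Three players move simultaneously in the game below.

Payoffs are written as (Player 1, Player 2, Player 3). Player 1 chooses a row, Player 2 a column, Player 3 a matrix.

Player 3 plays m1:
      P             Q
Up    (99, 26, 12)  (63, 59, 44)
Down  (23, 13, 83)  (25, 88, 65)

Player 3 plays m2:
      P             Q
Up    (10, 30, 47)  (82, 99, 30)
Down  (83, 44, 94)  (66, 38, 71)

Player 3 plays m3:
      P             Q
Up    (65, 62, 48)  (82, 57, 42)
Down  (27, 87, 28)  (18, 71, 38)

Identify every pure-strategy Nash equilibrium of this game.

(Up, P, m1): Player 2 can switch to Q (26 → 59). Not NE.
(Up, P, m2): Player 1 can switch to Down (10 → 83). Not NE.
(Up, P, m3): Player 1 gets 65, best alternative 27; Player 2 gets 62, best alternative 57; Player 3 gets 48, best alternative 47. No profitable deviation — NE.
(Up, Q, m1): Player 1 gets 63, best alternative 25; Player 2 gets 59, best alternative 26; Player 3 gets 44, best alternative 42. No profitable deviation — NE.
(Up, Q, m2): Player 3 can switch to m1 (30 → 44). Not NE.
(Up, Q, m3): Player 2 can switch to P (57 → 62). Not NE.
(Down, P, m1): Player 1 can switch to Up (23 → 99). Not NE.
(Down, P, m2): Player 1 gets 83, best alternative 10; Player 2 gets 44, best alternative 38; Player 3 gets 94, best alternative 83. No profitable deviation — NE.
(Down, P, m3): Player 1 can switch to Up (27 → 65). Not NE.
(Down, Q, m1): Player 1 can switch to Up (25 → 63). Not NE.
(Down, Q, m2): Player 1 can switch to Up (66 → 82). Not NE.
(The remaining 1 profile has a profitable deviation by the same check.)

The pure Nash equilibria are (Up, P, m3); (Up, Q, m1); (Down, P, m2).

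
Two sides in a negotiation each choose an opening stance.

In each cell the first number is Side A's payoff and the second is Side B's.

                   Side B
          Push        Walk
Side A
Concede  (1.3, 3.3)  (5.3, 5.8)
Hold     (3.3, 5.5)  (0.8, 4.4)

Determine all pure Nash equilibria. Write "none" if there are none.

(Concede, Push): Side A can switch to Hold (1.3 → 3.3). Not NE.
(Concede, Walk): Side A gets 5.3, best alternative 0.8; Side B gets 5.8, best alternative 3.3. No profitable deviation — NE.
(Hold, Push): Side A gets 3.3, best alternative 1.3; Side B gets 5.5, best alternative 4.4. No profitable deviation — NE.
(Hold, Walk): Side A can switch to Concede (0.8 → 5.3). Not NE.

Pure-strategy Nash equilibria: (Concede, Walk); (Hold, Push)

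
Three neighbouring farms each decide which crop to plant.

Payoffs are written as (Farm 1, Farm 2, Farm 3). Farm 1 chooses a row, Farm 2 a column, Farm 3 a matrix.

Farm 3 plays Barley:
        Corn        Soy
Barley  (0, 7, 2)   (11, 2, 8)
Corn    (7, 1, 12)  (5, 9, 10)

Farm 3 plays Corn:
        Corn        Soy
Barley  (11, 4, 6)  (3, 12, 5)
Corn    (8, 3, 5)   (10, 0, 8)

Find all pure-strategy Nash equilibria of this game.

(Barley, Corn, Barley): Farm 1 can switch to Corn (0 → 7). Not NE.
(Barley, Corn, Corn): Farm 2 can switch to Soy (4 → 12). Not NE.
(Barley, Soy, Barley): Farm 2 can switch to Corn (2 → 7). Not NE.
(Barley, Soy, Corn): Farm 1 can switch to Corn (3 → 10). Not NE.
(Corn, Corn, Barley): Farm 2 can switch to Soy (1 → 9). Not NE.
(Corn, Corn, Corn): Farm 1 can switch to Barley (8 → 11). Not NE.
(Corn, Soy, Barley): Farm 1 can switch to Barley (5 → 11). Not NE.
(Corn, Soy, Corn): Farm 2 can switch to Corn (0 → 3). Not NE.

This game has no pure Nash equilibrium.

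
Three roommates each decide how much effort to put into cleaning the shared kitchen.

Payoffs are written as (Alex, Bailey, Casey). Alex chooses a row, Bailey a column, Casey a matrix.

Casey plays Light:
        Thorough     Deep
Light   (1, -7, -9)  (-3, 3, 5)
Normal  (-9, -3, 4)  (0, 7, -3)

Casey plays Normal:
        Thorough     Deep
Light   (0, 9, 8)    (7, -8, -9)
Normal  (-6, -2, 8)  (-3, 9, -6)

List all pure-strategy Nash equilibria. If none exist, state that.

The pure Nash equilibria are (Light, Thorough, Normal); (Normal, Deep, Light).

(Light, Thorough, Light): Bailey can switch to Deep (-7 → 3). Not NE.
(Light, Thorough, Normal): Alex gets 0, best alternative -6; Bailey gets 9, best alternative -8; Casey gets 8, best alternative -9. No profitable deviation — NE.
(Light, Deep, Light): Alex can switch to Normal (-3 → 0). Not NE.
(Light, Deep, Normal): Bailey can switch to Thorough (-8 → 9). Not NE.
(Normal, Thorough, Light): Alex can switch to Light (-9 → 1). Not NE.
(Normal, Thorough, Normal): Alex can switch to Light (-6 → 0). Not NE.
(Normal, Deep, Light): Alex gets 0, best alternative -3; Bailey gets 7, best alternative -3; Casey gets -3, best alternative -6. No profitable deviation — NE.
(Normal, Deep, Normal): Alex can switch to Light (-3 → 7). Not NE.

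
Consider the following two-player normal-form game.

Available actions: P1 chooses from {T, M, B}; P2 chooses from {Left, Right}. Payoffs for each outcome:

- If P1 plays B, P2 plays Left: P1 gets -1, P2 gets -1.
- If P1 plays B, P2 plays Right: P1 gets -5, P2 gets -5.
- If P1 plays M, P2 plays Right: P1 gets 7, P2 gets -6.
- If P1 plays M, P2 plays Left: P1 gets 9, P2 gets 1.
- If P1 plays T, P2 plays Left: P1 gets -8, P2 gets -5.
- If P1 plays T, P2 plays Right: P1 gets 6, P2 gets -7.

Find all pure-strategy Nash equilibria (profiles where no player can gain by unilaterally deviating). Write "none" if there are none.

The unique pure-strategy Nash equilibrium is (M, Left).

(T, Left): P1 can switch to M (-8 → 9). Not NE.
(T, Right): P1 can switch to M (6 → 7). Not NE.
(M, Left): P1 gets 9, best alternative -1; P2 gets 1, best alternative -6. No profitable deviation — NE.
(M, Right): P2 can switch to Left (-6 → 1). Not NE.
(B, Left): P1 can switch to M (-1 → 9). Not NE.
(B, Right): P1 can switch to T (-5 → 6). Not NE.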